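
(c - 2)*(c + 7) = c^2 + 5*c - 14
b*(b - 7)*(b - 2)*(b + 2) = b^4 - 7*b^3 - 4*b^2 + 28*b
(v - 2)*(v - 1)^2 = v^3 - 4*v^2 + 5*v - 2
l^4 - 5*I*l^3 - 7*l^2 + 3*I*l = l*(l - 3*I)*(l - I)^2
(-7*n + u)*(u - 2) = -7*n*u + 14*n + u^2 - 2*u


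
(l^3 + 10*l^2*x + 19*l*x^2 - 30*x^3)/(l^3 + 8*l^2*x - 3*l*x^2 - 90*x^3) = (-l + x)/(-l + 3*x)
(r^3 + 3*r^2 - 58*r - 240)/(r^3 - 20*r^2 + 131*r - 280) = (r^2 + 11*r + 30)/(r^2 - 12*r + 35)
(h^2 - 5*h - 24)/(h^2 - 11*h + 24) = (h + 3)/(h - 3)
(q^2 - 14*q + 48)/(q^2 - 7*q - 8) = (q - 6)/(q + 1)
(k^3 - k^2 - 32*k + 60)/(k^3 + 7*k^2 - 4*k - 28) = (k^2 + k - 30)/(k^2 + 9*k + 14)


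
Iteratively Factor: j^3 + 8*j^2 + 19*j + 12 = (j + 1)*(j^2 + 7*j + 12) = (j + 1)*(j + 3)*(j + 4)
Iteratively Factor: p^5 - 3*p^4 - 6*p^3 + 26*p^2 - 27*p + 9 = (p - 1)*(p^4 - 2*p^3 - 8*p^2 + 18*p - 9) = (p - 1)^2*(p^3 - p^2 - 9*p + 9) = (p - 3)*(p - 1)^2*(p^2 + 2*p - 3) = (p - 3)*(p - 1)^2*(p + 3)*(p - 1)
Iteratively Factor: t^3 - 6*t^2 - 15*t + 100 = (t + 4)*(t^2 - 10*t + 25) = (t - 5)*(t + 4)*(t - 5)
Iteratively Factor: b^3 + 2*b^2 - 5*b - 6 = (b + 1)*(b^2 + b - 6) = (b + 1)*(b + 3)*(b - 2)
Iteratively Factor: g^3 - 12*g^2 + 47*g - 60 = (g - 5)*(g^2 - 7*g + 12) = (g - 5)*(g - 3)*(g - 4)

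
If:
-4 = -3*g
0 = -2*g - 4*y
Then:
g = 4/3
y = -2/3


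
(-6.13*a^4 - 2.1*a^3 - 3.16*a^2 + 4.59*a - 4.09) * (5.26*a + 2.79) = -32.2438*a^5 - 28.1487*a^4 - 22.4806*a^3 + 15.327*a^2 - 8.7073*a - 11.4111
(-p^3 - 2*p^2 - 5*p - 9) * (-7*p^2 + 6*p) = 7*p^5 + 8*p^4 + 23*p^3 + 33*p^2 - 54*p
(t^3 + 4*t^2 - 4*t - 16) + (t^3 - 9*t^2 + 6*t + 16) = 2*t^3 - 5*t^2 + 2*t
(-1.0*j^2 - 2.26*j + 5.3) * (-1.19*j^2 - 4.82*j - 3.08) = 1.19*j^4 + 7.5094*j^3 + 7.6662*j^2 - 18.5852*j - 16.324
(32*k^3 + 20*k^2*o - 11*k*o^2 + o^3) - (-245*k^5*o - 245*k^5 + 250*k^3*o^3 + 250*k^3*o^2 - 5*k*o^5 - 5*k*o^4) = 245*k^5*o + 245*k^5 - 250*k^3*o^3 - 250*k^3*o^2 + 32*k^3 + 20*k^2*o + 5*k*o^5 + 5*k*o^4 - 11*k*o^2 + o^3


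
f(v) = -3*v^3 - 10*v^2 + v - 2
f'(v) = -9*v^2 - 20*v + 1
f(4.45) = -459.94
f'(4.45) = -266.22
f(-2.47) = -20.27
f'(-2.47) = -4.51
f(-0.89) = -8.70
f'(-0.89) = 11.67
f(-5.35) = 165.82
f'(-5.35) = -149.60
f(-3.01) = -13.80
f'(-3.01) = -20.34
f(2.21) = -81.01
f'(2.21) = -87.16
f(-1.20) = -12.42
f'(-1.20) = 12.04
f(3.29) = -213.78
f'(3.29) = -162.22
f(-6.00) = 280.00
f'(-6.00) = -203.00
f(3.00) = -170.00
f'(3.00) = -140.00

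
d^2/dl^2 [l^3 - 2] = 6*l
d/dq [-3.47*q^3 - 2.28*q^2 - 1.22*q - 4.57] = -10.41*q^2 - 4.56*q - 1.22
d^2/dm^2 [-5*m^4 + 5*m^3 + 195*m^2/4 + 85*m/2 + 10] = -60*m^2 + 30*m + 195/2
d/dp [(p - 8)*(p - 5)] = 2*p - 13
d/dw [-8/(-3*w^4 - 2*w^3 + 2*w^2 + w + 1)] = 8*(-12*w^3 - 6*w^2 + 4*w + 1)/(-3*w^4 - 2*w^3 + 2*w^2 + w + 1)^2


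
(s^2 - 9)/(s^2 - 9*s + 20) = (s^2 - 9)/(s^2 - 9*s + 20)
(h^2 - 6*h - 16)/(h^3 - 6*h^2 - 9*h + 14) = (h - 8)/(h^2 - 8*h + 7)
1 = 1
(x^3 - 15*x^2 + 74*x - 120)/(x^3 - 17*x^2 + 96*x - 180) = (x - 4)/(x - 6)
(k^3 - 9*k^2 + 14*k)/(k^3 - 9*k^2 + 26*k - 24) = k*(k - 7)/(k^2 - 7*k + 12)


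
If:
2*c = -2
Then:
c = -1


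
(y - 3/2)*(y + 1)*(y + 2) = y^3 + 3*y^2/2 - 5*y/2 - 3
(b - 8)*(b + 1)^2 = b^3 - 6*b^2 - 15*b - 8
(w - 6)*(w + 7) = w^2 + w - 42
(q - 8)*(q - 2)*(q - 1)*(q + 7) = q^4 - 4*q^3 - 51*q^2 + 166*q - 112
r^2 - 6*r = r*(r - 6)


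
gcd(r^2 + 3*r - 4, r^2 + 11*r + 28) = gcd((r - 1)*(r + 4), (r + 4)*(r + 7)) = r + 4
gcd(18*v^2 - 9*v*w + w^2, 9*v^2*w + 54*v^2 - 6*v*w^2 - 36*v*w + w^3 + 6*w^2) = 3*v - w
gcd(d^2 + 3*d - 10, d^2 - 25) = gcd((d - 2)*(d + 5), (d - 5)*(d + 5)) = d + 5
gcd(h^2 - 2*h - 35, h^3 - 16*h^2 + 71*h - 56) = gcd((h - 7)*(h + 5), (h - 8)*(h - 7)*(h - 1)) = h - 7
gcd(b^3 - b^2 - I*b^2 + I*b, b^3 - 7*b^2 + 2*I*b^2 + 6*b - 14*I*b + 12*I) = b - 1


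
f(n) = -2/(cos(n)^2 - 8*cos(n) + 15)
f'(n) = -2*(2*sin(n)*cos(n) - 8*sin(n))/(cos(n)^2 - 8*cos(n) + 15)^2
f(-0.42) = -0.23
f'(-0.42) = -0.07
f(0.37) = -0.24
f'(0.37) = 0.06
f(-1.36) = -0.15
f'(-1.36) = -0.08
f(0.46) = -0.23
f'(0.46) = 0.07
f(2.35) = -0.09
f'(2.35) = 0.03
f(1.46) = -0.14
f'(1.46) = 0.08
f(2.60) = -0.09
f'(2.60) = 0.02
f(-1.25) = -0.16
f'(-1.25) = -0.09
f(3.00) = -0.08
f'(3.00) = 0.00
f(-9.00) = -0.09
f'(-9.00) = -0.02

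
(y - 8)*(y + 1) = y^2 - 7*y - 8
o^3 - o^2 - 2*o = o*(o - 2)*(o + 1)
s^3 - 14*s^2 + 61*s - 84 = (s - 7)*(s - 4)*(s - 3)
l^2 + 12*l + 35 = (l + 5)*(l + 7)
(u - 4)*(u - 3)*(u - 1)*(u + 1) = u^4 - 7*u^3 + 11*u^2 + 7*u - 12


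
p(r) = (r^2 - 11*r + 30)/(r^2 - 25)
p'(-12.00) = 0.22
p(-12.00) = 2.57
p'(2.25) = 0.21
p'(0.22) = 0.40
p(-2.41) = -3.25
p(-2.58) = -3.55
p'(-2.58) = 1.88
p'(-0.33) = 0.50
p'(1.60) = 0.25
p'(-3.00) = 2.75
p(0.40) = -1.04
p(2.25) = -0.52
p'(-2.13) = 1.34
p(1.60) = -0.67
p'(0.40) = 0.38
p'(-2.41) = 1.64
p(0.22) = -1.11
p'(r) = -2*r*(r^2 - 11*r + 30)/(r^2 - 25)^2 + (2*r - 11)/(r^2 - 25)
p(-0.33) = -1.36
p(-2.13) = -2.83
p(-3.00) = -4.50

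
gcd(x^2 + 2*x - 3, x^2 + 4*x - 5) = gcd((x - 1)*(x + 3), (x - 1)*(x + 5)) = x - 1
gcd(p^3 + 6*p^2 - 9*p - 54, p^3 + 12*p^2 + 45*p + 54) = p^2 + 9*p + 18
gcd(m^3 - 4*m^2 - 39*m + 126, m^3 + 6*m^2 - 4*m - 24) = m + 6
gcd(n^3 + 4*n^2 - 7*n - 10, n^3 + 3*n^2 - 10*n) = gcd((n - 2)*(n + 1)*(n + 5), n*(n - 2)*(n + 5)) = n^2 + 3*n - 10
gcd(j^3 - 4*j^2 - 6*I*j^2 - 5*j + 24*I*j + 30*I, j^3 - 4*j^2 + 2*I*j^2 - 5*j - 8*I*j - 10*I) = j^2 - 4*j - 5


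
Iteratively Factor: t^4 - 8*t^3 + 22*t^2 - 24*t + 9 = (t - 3)*(t^3 - 5*t^2 + 7*t - 3) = (t - 3)*(t - 1)*(t^2 - 4*t + 3) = (t - 3)^2*(t - 1)*(t - 1)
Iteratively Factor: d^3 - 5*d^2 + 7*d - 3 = (d - 1)*(d^2 - 4*d + 3) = (d - 1)^2*(d - 3)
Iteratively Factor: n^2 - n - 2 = (n - 2)*(n + 1)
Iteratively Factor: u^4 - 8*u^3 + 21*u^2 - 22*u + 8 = (u - 1)*(u^3 - 7*u^2 + 14*u - 8) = (u - 2)*(u - 1)*(u^2 - 5*u + 4) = (u - 2)*(u - 1)^2*(u - 4)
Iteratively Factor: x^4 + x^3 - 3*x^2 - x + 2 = (x - 1)*(x^3 + 2*x^2 - x - 2) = (x - 1)*(x + 2)*(x^2 - 1) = (x - 1)*(x + 1)*(x + 2)*(x - 1)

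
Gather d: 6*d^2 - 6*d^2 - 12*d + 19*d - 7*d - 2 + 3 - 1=0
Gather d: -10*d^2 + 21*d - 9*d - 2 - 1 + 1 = -10*d^2 + 12*d - 2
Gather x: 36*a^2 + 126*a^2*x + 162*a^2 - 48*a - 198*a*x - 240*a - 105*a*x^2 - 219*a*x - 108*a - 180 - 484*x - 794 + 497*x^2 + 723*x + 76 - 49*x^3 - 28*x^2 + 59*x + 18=198*a^2 - 396*a - 49*x^3 + x^2*(469 - 105*a) + x*(126*a^2 - 417*a + 298) - 880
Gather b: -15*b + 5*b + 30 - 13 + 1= 18 - 10*b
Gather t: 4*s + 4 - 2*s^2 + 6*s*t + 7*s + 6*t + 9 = -2*s^2 + 11*s + t*(6*s + 6) + 13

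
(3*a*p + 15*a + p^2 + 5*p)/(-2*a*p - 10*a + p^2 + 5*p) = (3*a + p)/(-2*a + p)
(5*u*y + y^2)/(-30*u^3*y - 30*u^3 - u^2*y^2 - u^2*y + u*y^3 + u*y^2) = y/(u*(-6*u*y - 6*u + y^2 + y))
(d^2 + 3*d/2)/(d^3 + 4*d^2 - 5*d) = (d + 3/2)/(d^2 + 4*d - 5)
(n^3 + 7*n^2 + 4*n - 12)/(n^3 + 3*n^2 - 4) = (n + 6)/(n + 2)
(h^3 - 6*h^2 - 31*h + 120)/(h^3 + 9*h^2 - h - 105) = (h - 8)/(h + 7)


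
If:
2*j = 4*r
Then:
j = 2*r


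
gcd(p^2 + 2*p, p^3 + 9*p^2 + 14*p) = p^2 + 2*p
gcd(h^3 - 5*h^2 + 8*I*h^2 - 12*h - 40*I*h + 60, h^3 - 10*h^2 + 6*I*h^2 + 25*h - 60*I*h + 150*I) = h^2 + h*(-5 + 6*I) - 30*I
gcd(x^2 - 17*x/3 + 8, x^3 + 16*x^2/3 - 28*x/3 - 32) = x - 8/3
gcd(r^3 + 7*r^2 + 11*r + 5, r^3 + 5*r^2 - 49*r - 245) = r + 5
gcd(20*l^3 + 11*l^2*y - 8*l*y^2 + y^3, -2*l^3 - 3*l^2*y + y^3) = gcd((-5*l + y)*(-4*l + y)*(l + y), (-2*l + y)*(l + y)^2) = l + y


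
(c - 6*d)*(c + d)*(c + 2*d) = c^3 - 3*c^2*d - 16*c*d^2 - 12*d^3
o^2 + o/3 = o*(o + 1/3)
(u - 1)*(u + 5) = u^2 + 4*u - 5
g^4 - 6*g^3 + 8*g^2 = g^2*(g - 4)*(g - 2)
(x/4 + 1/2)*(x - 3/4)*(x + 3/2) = x^3/4 + 11*x^2/16 + 3*x/32 - 9/16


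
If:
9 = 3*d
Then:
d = 3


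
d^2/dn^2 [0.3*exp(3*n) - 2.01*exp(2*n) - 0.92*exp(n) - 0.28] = (2.7*exp(2*n) - 8.04*exp(n) - 0.92)*exp(n)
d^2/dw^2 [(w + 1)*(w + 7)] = 2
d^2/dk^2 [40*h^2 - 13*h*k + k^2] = 2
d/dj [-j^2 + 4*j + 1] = 4 - 2*j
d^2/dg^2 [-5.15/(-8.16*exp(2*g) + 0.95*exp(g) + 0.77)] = ((4.8925 - 168.096*exp(g))*(-8.16*exp(2*g) + 0.95*exp(g) + 0.77) - 5.15*(16.32*exp(g) - 0.95)*(32.64*exp(g) - 1.9)*exp(g))*exp(g)/(-8.16*exp(2*g) + 0.95*exp(g) + 0.77)^3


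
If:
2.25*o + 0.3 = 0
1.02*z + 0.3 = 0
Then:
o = -0.13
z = -0.29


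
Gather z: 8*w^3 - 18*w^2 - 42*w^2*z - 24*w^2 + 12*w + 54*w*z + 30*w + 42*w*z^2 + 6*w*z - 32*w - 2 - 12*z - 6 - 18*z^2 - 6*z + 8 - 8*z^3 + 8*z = 8*w^3 - 42*w^2 + 10*w - 8*z^3 + z^2*(42*w - 18) + z*(-42*w^2 + 60*w - 10)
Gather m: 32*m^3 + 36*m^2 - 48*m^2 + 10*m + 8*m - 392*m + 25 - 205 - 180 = 32*m^3 - 12*m^2 - 374*m - 360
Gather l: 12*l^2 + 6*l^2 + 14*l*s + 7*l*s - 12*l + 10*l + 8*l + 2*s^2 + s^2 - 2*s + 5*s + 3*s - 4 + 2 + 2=18*l^2 + l*(21*s + 6) + 3*s^2 + 6*s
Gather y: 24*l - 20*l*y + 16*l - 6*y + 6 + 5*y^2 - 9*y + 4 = 40*l + 5*y^2 + y*(-20*l - 15) + 10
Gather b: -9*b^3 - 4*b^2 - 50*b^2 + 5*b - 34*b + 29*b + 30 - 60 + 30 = -9*b^3 - 54*b^2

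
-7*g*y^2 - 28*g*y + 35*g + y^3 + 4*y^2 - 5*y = (-7*g + y)*(y - 1)*(y + 5)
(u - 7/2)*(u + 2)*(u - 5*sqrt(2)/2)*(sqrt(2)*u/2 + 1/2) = sqrt(2)*u^4/2 - 2*u^3 - 3*sqrt(2)*u^3/4 - 19*sqrt(2)*u^2/4 + 3*u^2 + 15*sqrt(2)*u/8 + 14*u + 35*sqrt(2)/4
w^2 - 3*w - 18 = (w - 6)*(w + 3)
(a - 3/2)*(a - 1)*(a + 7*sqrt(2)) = a^3 - 5*a^2/2 + 7*sqrt(2)*a^2 - 35*sqrt(2)*a/2 + 3*a/2 + 21*sqrt(2)/2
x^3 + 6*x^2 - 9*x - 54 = (x - 3)*(x + 3)*(x + 6)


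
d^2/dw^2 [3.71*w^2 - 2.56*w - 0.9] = 7.42000000000000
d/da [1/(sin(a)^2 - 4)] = -2*sin(a)*cos(a)/(sin(a)^2 - 4)^2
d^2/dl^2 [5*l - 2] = 0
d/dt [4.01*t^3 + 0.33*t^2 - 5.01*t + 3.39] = 12.03*t^2 + 0.66*t - 5.01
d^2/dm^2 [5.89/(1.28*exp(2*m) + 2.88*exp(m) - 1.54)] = (5.89*(2.56*exp(m) + 2.88)*(5.12*exp(m) + 5.76)*exp(m) - (30.1568*exp(m) + 16.9632)*(1.28*exp(2*m) + 2.88*exp(m) - 1.54))*exp(m)/(1.28*exp(2*m) + 2.88*exp(m) - 1.54)^3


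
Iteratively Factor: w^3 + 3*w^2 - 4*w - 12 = (w + 2)*(w^2 + w - 6) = (w + 2)*(w + 3)*(w - 2)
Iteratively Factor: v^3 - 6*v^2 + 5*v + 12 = (v + 1)*(v^2 - 7*v + 12) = (v - 3)*(v + 1)*(v - 4)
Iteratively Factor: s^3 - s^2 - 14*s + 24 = (s - 2)*(s^2 + s - 12) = (s - 2)*(s + 4)*(s - 3)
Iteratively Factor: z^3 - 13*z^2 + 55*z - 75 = (z - 5)*(z^2 - 8*z + 15) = (z - 5)*(z - 3)*(z - 5)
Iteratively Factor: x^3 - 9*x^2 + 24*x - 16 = (x - 4)*(x^2 - 5*x + 4) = (x - 4)^2*(x - 1)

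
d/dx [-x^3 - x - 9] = -3*x^2 - 1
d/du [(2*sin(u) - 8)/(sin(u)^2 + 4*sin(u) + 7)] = 2*(8*sin(u) + cos(u)^2 + 22)*cos(u)/(sin(u)^2 + 4*sin(u) + 7)^2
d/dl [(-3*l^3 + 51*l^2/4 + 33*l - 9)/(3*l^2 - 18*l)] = -1 - 1/(2*l^2)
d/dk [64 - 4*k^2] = -8*k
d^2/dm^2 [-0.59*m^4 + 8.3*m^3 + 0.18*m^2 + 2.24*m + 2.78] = -7.08*m^2 + 49.8*m + 0.36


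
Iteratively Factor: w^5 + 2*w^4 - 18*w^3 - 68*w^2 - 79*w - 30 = (w + 1)*(w^4 + w^3 - 19*w^2 - 49*w - 30) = (w + 1)*(w + 3)*(w^3 - 2*w^2 - 13*w - 10) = (w + 1)*(w + 2)*(w + 3)*(w^2 - 4*w - 5) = (w - 5)*(w + 1)*(w + 2)*(w + 3)*(w + 1)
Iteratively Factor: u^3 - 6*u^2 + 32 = (u - 4)*(u^2 - 2*u - 8) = (u - 4)*(u + 2)*(u - 4)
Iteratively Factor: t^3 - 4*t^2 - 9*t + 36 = (t - 3)*(t^2 - t - 12) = (t - 3)*(t + 3)*(t - 4)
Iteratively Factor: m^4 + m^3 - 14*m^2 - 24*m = (m - 4)*(m^3 + 5*m^2 + 6*m) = (m - 4)*(m + 2)*(m^2 + 3*m) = m*(m - 4)*(m + 2)*(m + 3)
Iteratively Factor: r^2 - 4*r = (r)*(r - 4)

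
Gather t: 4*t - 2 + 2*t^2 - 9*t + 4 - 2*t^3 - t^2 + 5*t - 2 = -2*t^3 + t^2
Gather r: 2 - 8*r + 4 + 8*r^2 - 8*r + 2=8*r^2 - 16*r + 8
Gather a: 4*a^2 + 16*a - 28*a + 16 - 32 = 4*a^2 - 12*a - 16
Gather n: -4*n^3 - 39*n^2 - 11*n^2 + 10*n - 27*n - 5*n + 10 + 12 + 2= -4*n^3 - 50*n^2 - 22*n + 24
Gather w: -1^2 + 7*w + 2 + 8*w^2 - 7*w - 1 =8*w^2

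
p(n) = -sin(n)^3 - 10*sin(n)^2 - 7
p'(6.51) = -4.53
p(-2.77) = -8.27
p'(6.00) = 5.14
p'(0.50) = -9.02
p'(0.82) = -11.07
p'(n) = -3*sin(n)^2*cos(n) - 20*sin(n)*cos(n)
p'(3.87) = -8.94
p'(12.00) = 8.33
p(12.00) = -9.72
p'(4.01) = -8.73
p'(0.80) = -11.07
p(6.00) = -7.76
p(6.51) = -7.52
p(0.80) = -12.52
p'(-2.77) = -6.40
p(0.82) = -12.74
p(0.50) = -9.41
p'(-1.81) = -3.93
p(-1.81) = -15.52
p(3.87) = -11.14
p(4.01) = -12.38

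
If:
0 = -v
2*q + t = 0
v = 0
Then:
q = -t/2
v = 0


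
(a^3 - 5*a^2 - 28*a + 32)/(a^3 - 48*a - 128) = (a - 1)/(a + 4)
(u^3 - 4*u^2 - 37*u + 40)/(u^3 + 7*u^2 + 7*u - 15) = (u - 8)/(u + 3)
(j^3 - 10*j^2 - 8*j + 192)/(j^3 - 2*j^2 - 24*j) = (j - 8)/j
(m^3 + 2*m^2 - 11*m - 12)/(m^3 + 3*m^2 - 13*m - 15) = (m + 4)/(m + 5)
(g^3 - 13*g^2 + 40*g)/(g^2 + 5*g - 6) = g*(g^2 - 13*g + 40)/(g^2 + 5*g - 6)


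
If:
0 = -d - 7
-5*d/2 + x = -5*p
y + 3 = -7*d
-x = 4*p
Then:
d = -7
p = -35/2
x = 70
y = 46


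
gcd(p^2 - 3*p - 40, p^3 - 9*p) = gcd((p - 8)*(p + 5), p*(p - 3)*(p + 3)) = 1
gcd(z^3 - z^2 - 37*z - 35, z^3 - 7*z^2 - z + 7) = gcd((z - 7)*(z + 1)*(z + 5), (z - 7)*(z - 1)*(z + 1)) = z^2 - 6*z - 7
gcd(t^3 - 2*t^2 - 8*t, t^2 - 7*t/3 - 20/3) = t - 4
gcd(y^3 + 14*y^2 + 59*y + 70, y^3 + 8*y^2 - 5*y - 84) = y + 7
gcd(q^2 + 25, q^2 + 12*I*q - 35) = q + 5*I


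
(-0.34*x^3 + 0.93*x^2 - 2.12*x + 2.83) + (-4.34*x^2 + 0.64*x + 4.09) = -0.34*x^3 - 3.41*x^2 - 1.48*x + 6.92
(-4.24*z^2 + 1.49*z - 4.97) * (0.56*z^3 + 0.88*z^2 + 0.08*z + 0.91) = -2.3744*z^5 - 2.8968*z^4 - 1.8112*z^3 - 8.1128*z^2 + 0.9583*z - 4.5227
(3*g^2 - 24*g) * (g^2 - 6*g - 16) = 3*g^4 - 42*g^3 + 96*g^2 + 384*g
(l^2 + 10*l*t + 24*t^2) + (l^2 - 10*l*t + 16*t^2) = 2*l^2 + 40*t^2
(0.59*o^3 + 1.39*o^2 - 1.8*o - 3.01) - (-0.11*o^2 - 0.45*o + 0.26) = 0.59*o^3 + 1.5*o^2 - 1.35*o - 3.27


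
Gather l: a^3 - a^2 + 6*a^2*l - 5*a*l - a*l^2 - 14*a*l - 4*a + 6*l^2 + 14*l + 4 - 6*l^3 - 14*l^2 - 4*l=a^3 - a^2 - 4*a - 6*l^3 + l^2*(-a - 8) + l*(6*a^2 - 19*a + 10) + 4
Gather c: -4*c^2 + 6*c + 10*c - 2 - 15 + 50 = -4*c^2 + 16*c + 33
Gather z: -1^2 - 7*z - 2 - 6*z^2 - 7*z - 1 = -6*z^2 - 14*z - 4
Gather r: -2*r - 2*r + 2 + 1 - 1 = 2 - 4*r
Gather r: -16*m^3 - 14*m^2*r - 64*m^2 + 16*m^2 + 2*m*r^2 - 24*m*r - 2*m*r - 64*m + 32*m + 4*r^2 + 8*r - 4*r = -16*m^3 - 48*m^2 - 32*m + r^2*(2*m + 4) + r*(-14*m^2 - 26*m + 4)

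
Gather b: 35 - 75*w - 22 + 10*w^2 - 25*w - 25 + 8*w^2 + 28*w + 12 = 18*w^2 - 72*w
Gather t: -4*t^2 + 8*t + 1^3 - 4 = -4*t^2 + 8*t - 3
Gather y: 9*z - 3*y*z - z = -3*y*z + 8*z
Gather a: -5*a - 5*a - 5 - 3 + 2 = -10*a - 6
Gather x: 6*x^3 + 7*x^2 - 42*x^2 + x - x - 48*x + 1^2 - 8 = 6*x^3 - 35*x^2 - 48*x - 7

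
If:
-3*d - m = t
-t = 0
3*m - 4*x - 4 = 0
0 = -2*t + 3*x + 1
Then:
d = -8/27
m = 8/9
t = 0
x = -1/3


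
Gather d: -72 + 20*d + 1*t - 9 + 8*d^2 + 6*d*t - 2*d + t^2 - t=8*d^2 + d*(6*t + 18) + t^2 - 81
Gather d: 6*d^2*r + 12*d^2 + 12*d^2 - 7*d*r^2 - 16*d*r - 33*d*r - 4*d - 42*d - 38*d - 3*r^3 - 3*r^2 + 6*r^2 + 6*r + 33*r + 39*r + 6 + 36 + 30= d^2*(6*r + 24) + d*(-7*r^2 - 49*r - 84) - 3*r^3 + 3*r^2 + 78*r + 72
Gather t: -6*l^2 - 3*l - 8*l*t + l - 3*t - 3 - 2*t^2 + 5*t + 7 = -6*l^2 - 2*l - 2*t^2 + t*(2 - 8*l) + 4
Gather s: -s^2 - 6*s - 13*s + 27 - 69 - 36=-s^2 - 19*s - 78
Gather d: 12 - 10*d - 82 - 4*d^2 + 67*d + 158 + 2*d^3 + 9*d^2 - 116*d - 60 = 2*d^3 + 5*d^2 - 59*d + 28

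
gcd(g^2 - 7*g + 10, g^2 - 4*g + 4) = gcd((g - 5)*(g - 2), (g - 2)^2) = g - 2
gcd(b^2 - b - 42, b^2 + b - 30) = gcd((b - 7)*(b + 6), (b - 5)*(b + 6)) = b + 6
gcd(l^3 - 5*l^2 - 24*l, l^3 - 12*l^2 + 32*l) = l^2 - 8*l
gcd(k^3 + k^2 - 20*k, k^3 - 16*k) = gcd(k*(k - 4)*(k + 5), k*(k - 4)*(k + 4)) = k^2 - 4*k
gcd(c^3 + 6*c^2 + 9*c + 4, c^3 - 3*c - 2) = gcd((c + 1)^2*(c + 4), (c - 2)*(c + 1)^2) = c^2 + 2*c + 1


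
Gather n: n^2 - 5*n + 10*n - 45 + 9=n^2 + 5*n - 36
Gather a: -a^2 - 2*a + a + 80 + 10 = -a^2 - a + 90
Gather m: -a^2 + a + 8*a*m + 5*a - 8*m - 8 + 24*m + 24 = -a^2 + 6*a + m*(8*a + 16) + 16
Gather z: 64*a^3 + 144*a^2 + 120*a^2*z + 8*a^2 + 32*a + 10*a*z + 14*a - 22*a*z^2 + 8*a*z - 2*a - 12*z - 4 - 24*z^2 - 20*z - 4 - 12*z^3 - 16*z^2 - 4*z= 64*a^3 + 152*a^2 + 44*a - 12*z^3 + z^2*(-22*a - 40) + z*(120*a^2 + 18*a - 36) - 8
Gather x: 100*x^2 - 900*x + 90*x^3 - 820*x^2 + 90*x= 90*x^3 - 720*x^2 - 810*x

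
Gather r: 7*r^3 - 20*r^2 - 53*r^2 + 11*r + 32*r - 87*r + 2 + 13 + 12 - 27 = 7*r^3 - 73*r^2 - 44*r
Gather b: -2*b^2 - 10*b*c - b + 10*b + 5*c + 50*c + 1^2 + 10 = -2*b^2 + b*(9 - 10*c) + 55*c + 11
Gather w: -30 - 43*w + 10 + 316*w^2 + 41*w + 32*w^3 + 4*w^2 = 32*w^3 + 320*w^2 - 2*w - 20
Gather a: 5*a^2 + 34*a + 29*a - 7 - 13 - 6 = 5*a^2 + 63*a - 26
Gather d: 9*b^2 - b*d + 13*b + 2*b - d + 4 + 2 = 9*b^2 + 15*b + d*(-b - 1) + 6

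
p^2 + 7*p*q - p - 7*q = (p - 1)*(p + 7*q)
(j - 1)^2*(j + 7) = j^3 + 5*j^2 - 13*j + 7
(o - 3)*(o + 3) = o^2 - 9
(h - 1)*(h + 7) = h^2 + 6*h - 7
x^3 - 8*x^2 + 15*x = x*(x - 5)*(x - 3)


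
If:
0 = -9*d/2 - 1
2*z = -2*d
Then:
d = -2/9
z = 2/9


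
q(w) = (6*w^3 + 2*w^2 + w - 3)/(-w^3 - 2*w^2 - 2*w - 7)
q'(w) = (3*w^2 + 4*w + 2)*(6*w^3 + 2*w^2 + w - 3)/(-w^3 - 2*w^2 - 2*w - 7)^2 + (18*w^2 + 4*w + 1)/(-w^3 - 2*w^2 - 2*w - 7)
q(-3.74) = -11.79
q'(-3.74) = -4.20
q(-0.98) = 1.28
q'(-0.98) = -2.59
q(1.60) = -1.46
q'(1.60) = -1.55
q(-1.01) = 1.36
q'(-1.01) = -2.79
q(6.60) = -4.60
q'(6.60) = -0.20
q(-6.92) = -7.85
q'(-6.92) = -0.37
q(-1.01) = 1.36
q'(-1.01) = -2.79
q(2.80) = -2.93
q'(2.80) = -0.91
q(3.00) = -3.10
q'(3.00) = -0.82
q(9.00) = -4.96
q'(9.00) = -0.11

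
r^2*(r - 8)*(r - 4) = r^4 - 12*r^3 + 32*r^2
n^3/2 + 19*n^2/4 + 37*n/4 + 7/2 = (n/2 + 1)*(n + 1/2)*(n + 7)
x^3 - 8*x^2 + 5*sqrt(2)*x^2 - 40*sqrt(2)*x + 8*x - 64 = (x - 8)*(x + sqrt(2))*(x + 4*sqrt(2))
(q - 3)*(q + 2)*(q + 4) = q^3 + 3*q^2 - 10*q - 24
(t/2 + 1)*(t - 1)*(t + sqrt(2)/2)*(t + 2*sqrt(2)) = t^4/2 + t^3/2 + 5*sqrt(2)*t^3/4 + 5*sqrt(2)*t^2/4 - 5*sqrt(2)*t/2 + t - 2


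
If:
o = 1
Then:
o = 1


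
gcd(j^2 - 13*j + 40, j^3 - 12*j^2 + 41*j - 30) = j - 5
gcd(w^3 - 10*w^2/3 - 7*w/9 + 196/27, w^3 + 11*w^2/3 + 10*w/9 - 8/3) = w + 4/3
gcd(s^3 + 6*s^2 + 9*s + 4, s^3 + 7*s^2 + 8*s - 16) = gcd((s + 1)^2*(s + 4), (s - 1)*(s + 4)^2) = s + 4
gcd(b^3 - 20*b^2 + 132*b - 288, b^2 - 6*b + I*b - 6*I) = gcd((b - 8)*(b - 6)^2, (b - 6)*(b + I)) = b - 6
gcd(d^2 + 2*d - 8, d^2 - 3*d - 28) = d + 4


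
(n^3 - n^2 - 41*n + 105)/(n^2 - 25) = (n^2 + 4*n - 21)/(n + 5)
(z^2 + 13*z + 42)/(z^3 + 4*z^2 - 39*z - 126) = (z + 6)/(z^2 - 3*z - 18)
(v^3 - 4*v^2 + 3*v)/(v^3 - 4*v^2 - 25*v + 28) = v*(v - 3)/(v^2 - 3*v - 28)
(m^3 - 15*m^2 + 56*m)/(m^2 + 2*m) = (m^2 - 15*m + 56)/(m + 2)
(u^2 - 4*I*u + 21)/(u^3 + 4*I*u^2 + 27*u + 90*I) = (u - 7*I)/(u^2 + I*u + 30)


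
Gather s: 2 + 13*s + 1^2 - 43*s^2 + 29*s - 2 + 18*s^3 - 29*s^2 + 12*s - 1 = 18*s^3 - 72*s^2 + 54*s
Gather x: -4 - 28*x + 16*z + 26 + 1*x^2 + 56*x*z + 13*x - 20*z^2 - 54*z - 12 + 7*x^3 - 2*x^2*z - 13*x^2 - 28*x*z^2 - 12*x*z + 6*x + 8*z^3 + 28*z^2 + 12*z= 7*x^3 + x^2*(-2*z - 12) + x*(-28*z^2 + 44*z - 9) + 8*z^3 + 8*z^2 - 26*z + 10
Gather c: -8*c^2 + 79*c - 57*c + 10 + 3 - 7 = -8*c^2 + 22*c + 6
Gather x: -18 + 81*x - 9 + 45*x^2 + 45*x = 45*x^2 + 126*x - 27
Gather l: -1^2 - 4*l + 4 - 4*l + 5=8 - 8*l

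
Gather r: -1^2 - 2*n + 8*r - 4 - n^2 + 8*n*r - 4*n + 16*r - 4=-n^2 - 6*n + r*(8*n + 24) - 9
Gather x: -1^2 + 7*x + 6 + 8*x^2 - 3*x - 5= 8*x^2 + 4*x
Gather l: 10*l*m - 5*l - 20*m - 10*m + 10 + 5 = l*(10*m - 5) - 30*m + 15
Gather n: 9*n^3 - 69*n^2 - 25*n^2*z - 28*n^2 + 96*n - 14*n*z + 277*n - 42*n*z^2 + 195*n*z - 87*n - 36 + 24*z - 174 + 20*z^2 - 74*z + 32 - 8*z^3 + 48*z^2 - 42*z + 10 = 9*n^3 + n^2*(-25*z - 97) + n*(-42*z^2 + 181*z + 286) - 8*z^3 + 68*z^2 - 92*z - 168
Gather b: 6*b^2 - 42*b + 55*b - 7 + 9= 6*b^2 + 13*b + 2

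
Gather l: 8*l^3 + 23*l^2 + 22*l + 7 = 8*l^3 + 23*l^2 + 22*l + 7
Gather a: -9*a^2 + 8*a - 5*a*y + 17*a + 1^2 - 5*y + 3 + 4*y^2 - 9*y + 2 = -9*a^2 + a*(25 - 5*y) + 4*y^2 - 14*y + 6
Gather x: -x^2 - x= -x^2 - x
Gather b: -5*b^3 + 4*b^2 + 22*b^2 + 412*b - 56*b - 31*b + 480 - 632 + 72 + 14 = -5*b^3 + 26*b^2 + 325*b - 66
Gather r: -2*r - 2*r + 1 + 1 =2 - 4*r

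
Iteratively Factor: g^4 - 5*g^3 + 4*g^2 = (g)*(g^3 - 5*g^2 + 4*g) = g*(g - 4)*(g^2 - g) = g*(g - 4)*(g - 1)*(g)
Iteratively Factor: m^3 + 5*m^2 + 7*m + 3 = (m + 1)*(m^2 + 4*m + 3) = (m + 1)^2*(m + 3)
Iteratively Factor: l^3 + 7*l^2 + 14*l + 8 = (l + 1)*(l^2 + 6*l + 8) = (l + 1)*(l + 2)*(l + 4)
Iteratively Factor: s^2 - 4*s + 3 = (s - 3)*(s - 1)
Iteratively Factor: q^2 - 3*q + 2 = (q - 2)*(q - 1)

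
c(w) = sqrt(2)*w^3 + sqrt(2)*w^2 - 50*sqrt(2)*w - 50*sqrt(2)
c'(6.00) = 98.99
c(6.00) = -138.59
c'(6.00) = 98.99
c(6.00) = -138.59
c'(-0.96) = -69.52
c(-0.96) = -2.78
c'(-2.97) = -41.69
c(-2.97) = 114.73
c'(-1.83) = -61.68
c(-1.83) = 54.76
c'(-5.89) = 59.82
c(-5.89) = 105.86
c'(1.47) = -57.38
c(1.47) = -167.11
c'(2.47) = -37.84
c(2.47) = -215.43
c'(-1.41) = -66.26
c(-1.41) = 27.84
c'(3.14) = -20.00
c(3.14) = -235.02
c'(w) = 3*sqrt(2)*w^2 + 2*sqrt(2)*w - 50*sqrt(2)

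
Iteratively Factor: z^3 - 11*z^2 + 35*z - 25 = (z - 5)*(z^2 - 6*z + 5) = (z - 5)*(z - 1)*(z - 5)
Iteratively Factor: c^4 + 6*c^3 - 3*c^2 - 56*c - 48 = (c - 3)*(c^3 + 9*c^2 + 24*c + 16) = (c - 3)*(c + 1)*(c^2 + 8*c + 16) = (c - 3)*(c + 1)*(c + 4)*(c + 4)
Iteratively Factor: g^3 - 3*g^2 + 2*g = (g)*(g^2 - 3*g + 2) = g*(g - 2)*(g - 1)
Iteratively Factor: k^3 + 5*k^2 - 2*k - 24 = (k - 2)*(k^2 + 7*k + 12) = (k - 2)*(k + 4)*(k + 3)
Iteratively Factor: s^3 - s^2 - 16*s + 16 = (s - 4)*(s^2 + 3*s - 4) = (s - 4)*(s - 1)*(s + 4)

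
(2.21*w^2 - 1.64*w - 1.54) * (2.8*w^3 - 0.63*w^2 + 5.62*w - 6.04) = 6.188*w^5 - 5.9843*w^4 + 9.1414*w^3 - 21.595*w^2 + 1.2508*w + 9.3016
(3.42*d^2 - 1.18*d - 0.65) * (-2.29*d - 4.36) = -7.8318*d^3 - 12.209*d^2 + 6.6333*d + 2.834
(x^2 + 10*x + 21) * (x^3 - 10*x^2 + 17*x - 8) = x^5 - 62*x^3 - 48*x^2 + 277*x - 168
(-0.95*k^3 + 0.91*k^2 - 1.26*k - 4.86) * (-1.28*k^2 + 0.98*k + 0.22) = 1.216*k^5 - 2.0958*k^4 + 2.2956*k^3 + 5.1862*k^2 - 5.04*k - 1.0692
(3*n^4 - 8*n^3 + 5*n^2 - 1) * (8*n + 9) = 24*n^5 - 37*n^4 - 32*n^3 + 45*n^2 - 8*n - 9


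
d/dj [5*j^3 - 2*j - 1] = 15*j^2 - 2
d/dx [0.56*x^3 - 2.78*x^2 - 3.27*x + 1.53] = 1.68*x^2 - 5.56*x - 3.27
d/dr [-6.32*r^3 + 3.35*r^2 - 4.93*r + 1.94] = -18.96*r^2 + 6.7*r - 4.93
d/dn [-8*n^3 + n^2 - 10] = 2*n*(1 - 12*n)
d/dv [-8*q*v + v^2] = -8*q + 2*v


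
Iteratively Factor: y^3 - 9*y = (y)*(y^2 - 9) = y*(y + 3)*(y - 3)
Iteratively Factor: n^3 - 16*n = (n)*(n^2 - 16) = n*(n - 4)*(n + 4)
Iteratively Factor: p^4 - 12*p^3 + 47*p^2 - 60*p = (p - 3)*(p^3 - 9*p^2 + 20*p) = p*(p - 3)*(p^2 - 9*p + 20) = p*(p - 4)*(p - 3)*(p - 5)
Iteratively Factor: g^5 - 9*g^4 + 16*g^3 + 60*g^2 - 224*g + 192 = (g - 2)*(g^4 - 7*g^3 + 2*g^2 + 64*g - 96) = (g - 2)^2*(g^3 - 5*g^2 - 8*g + 48) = (g - 4)*(g - 2)^2*(g^2 - g - 12) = (g - 4)*(g - 2)^2*(g + 3)*(g - 4)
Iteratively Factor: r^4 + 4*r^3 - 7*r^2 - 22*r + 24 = (r + 3)*(r^3 + r^2 - 10*r + 8) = (r + 3)*(r + 4)*(r^2 - 3*r + 2) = (r - 2)*(r + 3)*(r + 4)*(r - 1)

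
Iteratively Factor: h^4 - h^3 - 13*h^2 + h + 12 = (h - 1)*(h^3 - 13*h - 12) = (h - 1)*(h + 1)*(h^2 - h - 12) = (h - 4)*(h - 1)*(h + 1)*(h + 3)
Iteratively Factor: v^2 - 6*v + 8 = (v - 2)*(v - 4)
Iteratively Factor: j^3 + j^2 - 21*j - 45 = (j + 3)*(j^2 - 2*j - 15) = (j - 5)*(j + 3)*(j + 3)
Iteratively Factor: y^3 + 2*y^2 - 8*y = (y)*(y^2 + 2*y - 8) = y*(y - 2)*(y + 4)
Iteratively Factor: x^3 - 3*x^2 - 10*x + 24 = (x - 4)*(x^2 + x - 6) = (x - 4)*(x - 2)*(x + 3)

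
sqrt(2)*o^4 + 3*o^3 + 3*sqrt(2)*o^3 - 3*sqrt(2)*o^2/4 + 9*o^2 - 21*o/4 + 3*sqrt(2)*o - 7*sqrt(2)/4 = (o - 1/2)*(o + 7/2)*(o + sqrt(2))*(sqrt(2)*o + 1)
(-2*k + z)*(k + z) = -2*k^2 - k*z + z^2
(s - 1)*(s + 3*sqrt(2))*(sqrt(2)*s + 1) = sqrt(2)*s^3 - sqrt(2)*s^2 + 7*s^2 - 7*s + 3*sqrt(2)*s - 3*sqrt(2)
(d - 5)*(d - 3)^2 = d^3 - 11*d^2 + 39*d - 45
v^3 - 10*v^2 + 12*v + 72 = (v - 6)^2*(v + 2)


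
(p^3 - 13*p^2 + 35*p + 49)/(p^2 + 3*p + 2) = (p^2 - 14*p + 49)/(p + 2)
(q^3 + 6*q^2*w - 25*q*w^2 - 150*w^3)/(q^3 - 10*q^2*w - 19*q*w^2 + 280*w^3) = (q^2 + q*w - 30*w^2)/(q^2 - 15*q*w + 56*w^2)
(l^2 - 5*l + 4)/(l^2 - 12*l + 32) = (l - 1)/(l - 8)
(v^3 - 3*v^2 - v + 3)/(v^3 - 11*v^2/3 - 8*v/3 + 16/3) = 3*(v^2 - 2*v - 3)/(3*v^2 - 8*v - 16)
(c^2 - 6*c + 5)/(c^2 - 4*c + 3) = (c - 5)/(c - 3)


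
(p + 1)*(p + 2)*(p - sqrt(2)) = p^3 - sqrt(2)*p^2 + 3*p^2 - 3*sqrt(2)*p + 2*p - 2*sqrt(2)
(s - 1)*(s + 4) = s^2 + 3*s - 4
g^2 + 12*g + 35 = (g + 5)*(g + 7)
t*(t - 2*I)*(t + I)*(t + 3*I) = t^4 + 2*I*t^3 + 5*t^2 + 6*I*t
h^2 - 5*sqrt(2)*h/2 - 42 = (h - 6*sqrt(2))*(h + 7*sqrt(2)/2)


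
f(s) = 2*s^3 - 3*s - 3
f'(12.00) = 861.00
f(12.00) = 3417.00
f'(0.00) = -3.00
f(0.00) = -3.00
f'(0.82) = 1.03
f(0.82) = -4.36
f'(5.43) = 173.91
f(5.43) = 300.92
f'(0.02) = -3.00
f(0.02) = -3.06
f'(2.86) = 46.08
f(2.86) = 35.21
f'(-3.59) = 74.33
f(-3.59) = -84.77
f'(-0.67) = -0.31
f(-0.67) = -1.59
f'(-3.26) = 60.77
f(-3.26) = -62.51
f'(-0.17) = -2.83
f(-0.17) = -2.50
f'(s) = 6*s^2 - 3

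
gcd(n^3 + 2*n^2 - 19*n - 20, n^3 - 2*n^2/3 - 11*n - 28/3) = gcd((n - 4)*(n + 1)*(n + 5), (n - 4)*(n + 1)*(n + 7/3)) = n^2 - 3*n - 4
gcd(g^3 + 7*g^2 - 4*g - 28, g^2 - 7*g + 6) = 1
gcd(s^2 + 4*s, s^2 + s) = s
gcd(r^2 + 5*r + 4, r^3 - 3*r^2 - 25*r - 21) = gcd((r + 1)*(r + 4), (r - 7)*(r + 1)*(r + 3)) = r + 1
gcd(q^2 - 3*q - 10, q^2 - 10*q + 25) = q - 5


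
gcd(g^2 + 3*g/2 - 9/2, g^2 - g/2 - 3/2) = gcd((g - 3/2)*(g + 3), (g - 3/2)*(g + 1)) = g - 3/2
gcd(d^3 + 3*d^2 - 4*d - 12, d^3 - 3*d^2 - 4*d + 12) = d^2 - 4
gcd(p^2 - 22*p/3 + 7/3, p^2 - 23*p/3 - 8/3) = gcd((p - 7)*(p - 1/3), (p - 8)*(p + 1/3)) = 1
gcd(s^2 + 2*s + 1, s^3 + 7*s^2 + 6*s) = s + 1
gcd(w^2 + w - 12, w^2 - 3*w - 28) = w + 4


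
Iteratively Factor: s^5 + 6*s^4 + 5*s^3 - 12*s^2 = (s - 1)*(s^4 + 7*s^3 + 12*s^2) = s*(s - 1)*(s^3 + 7*s^2 + 12*s) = s^2*(s - 1)*(s^2 + 7*s + 12) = s^2*(s - 1)*(s + 4)*(s + 3)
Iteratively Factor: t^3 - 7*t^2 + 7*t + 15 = (t + 1)*(t^2 - 8*t + 15) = (t - 5)*(t + 1)*(t - 3)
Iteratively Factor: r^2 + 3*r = (r + 3)*(r)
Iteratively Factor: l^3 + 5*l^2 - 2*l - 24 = (l - 2)*(l^2 + 7*l + 12) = (l - 2)*(l + 4)*(l + 3)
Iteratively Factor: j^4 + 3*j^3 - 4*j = (j + 2)*(j^3 + j^2 - 2*j) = j*(j + 2)*(j^2 + j - 2) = j*(j + 2)^2*(j - 1)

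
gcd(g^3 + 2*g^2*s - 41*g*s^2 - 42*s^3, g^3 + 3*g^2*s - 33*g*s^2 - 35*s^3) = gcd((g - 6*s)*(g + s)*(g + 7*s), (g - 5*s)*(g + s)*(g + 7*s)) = g^2 + 8*g*s + 7*s^2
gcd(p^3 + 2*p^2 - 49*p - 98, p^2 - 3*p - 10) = p + 2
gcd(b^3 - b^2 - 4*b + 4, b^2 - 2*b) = b - 2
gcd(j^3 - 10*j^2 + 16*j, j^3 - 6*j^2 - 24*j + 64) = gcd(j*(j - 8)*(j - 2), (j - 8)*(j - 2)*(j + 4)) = j^2 - 10*j + 16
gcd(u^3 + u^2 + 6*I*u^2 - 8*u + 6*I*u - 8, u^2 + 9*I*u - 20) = u + 4*I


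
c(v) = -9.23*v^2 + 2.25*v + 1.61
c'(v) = 2.25 - 18.46*v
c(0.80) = -2.50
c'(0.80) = -12.52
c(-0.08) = 1.37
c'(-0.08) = 3.73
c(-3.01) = -88.79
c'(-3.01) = 57.81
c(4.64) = -186.67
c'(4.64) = -83.40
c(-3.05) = -91.11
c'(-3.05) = 58.55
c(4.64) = -186.67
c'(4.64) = -83.40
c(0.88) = -3.56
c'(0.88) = -13.99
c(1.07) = -6.55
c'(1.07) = -17.50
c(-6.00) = -344.17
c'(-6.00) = 113.01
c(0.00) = 1.61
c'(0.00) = 2.25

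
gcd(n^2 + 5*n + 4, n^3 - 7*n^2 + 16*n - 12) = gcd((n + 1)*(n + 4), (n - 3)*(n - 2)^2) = 1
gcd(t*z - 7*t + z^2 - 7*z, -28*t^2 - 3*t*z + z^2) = 1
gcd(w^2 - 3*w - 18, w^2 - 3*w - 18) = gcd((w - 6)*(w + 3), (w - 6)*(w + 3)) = w^2 - 3*w - 18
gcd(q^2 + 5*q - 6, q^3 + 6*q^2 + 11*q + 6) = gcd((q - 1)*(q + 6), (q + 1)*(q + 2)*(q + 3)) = 1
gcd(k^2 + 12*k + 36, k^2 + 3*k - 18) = k + 6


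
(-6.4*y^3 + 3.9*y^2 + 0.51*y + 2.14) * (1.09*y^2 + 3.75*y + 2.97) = -6.976*y^5 - 19.749*y^4 - 3.8271*y^3 + 15.8281*y^2 + 9.5397*y + 6.3558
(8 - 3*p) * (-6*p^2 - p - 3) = 18*p^3 - 45*p^2 + p - 24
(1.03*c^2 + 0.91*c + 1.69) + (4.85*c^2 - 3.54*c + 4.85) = 5.88*c^2 - 2.63*c + 6.54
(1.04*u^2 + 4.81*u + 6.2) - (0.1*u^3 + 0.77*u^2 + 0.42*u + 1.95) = -0.1*u^3 + 0.27*u^2 + 4.39*u + 4.25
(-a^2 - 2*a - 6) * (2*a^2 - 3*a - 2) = -2*a^4 - a^3 - 4*a^2 + 22*a + 12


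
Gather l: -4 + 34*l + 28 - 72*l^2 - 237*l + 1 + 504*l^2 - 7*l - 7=432*l^2 - 210*l + 18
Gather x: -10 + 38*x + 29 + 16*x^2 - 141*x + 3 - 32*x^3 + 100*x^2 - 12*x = -32*x^3 + 116*x^2 - 115*x + 22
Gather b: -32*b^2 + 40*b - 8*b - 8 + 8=-32*b^2 + 32*b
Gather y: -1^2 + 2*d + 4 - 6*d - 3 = -4*d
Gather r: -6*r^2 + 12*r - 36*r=-6*r^2 - 24*r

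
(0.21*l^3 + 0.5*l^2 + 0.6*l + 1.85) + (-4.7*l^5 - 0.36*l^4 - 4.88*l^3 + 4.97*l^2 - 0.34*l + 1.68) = -4.7*l^5 - 0.36*l^4 - 4.67*l^3 + 5.47*l^2 + 0.26*l + 3.53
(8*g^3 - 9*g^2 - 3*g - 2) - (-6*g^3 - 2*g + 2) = 14*g^3 - 9*g^2 - g - 4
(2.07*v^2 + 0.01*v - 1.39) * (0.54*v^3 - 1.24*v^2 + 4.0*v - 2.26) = 1.1178*v^5 - 2.5614*v^4 + 7.517*v^3 - 2.9146*v^2 - 5.5826*v + 3.1414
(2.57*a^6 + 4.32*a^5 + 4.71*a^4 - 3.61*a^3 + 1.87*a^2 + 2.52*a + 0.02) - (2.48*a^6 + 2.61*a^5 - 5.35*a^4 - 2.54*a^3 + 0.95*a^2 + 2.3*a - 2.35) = 0.0899999999999999*a^6 + 1.71*a^5 + 10.06*a^4 - 1.07*a^3 + 0.92*a^2 + 0.22*a + 2.37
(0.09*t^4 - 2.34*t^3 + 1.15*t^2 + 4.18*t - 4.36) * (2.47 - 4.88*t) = -0.4392*t^5 + 11.6415*t^4 - 11.3918*t^3 - 17.5579*t^2 + 31.6014*t - 10.7692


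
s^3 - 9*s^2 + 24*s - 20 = (s - 5)*(s - 2)^2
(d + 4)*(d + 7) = d^2 + 11*d + 28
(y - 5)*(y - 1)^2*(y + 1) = y^4 - 6*y^3 + 4*y^2 + 6*y - 5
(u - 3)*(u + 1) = u^2 - 2*u - 3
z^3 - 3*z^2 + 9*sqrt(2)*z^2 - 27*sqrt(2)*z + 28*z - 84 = (z - 3)*(z + 2*sqrt(2))*(z + 7*sqrt(2))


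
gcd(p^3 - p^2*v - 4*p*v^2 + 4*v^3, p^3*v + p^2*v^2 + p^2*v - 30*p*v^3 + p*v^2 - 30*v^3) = 1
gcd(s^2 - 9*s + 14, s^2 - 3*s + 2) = s - 2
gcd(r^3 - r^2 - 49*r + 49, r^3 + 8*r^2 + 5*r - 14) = r^2 + 6*r - 7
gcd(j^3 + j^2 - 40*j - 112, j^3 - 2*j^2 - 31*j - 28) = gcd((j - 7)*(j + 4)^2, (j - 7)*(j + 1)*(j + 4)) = j^2 - 3*j - 28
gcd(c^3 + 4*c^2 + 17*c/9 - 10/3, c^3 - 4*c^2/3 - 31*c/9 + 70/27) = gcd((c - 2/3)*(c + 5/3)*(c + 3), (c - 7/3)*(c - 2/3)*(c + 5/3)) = c^2 + c - 10/9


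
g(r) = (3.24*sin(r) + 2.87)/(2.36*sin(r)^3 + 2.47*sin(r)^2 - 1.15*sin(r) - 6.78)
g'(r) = (3.24*sin(r) + 2.87)*(-7.08*sin(r)^2*cos(r) - 4.94*sin(r)*cos(r) + 1.15*cos(r))/(2.36*sin(r)^3 + 2.47*sin(r)^2 - 1.15*sin(r) - 6.78)^2 + 3.24*cos(r)/(2.36*sin(r)^3 + 2.47*sin(r)^2 - 1.15*sin(r) - 6.78)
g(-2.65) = -0.23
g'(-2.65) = 0.42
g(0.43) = -0.63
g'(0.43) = -0.63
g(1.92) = -1.59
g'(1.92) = 1.72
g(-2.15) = -0.03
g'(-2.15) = 0.32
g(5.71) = -0.19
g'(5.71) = -0.42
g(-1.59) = 0.07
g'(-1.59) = 0.01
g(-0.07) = -0.40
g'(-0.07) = -0.40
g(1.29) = -1.70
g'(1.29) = -1.62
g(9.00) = -0.63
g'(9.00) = 0.62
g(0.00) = -0.42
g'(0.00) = -0.41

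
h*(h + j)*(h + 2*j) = h^3 + 3*h^2*j + 2*h*j^2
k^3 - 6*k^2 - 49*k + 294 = (k - 7)*(k - 6)*(k + 7)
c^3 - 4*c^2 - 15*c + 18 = (c - 6)*(c - 1)*(c + 3)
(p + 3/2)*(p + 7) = p^2 + 17*p/2 + 21/2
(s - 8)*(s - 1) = s^2 - 9*s + 8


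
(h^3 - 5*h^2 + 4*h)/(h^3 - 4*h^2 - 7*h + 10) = h*(h - 4)/(h^2 - 3*h - 10)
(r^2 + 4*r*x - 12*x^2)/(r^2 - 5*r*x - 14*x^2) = (-r^2 - 4*r*x + 12*x^2)/(-r^2 + 5*r*x + 14*x^2)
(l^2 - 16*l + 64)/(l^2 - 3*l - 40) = (l - 8)/(l + 5)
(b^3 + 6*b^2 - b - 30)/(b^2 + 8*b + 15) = b - 2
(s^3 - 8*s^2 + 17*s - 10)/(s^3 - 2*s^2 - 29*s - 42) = (-s^3 + 8*s^2 - 17*s + 10)/(-s^3 + 2*s^2 + 29*s + 42)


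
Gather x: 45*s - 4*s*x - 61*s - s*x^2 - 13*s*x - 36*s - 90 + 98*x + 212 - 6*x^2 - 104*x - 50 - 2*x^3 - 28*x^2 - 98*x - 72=-52*s - 2*x^3 + x^2*(-s - 34) + x*(-17*s - 104)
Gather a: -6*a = -6*a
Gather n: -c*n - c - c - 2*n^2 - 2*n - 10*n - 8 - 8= -2*c - 2*n^2 + n*(-c - 12) - 16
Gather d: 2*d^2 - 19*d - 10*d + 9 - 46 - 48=2*d^2 - 29*d - 85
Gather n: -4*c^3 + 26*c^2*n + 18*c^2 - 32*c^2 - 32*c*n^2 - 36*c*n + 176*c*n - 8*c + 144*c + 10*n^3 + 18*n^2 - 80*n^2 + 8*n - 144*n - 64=-4*c^3 - 14*c^2 + 136*c + 10*n^3 + n^2*(-32*c - 62) + n*(26*c^2 + 140*c - 136) - 64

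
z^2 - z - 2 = (z - 2)*(z + 1)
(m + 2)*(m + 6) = m^2 + 8*m + 12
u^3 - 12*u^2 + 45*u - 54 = (u - 6)*(u - 3)^2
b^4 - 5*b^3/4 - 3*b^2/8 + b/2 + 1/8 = (b - 1)^2*(b + 1/4)*(b + 1/2)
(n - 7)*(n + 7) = n^2 - 49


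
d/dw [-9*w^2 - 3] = -18*w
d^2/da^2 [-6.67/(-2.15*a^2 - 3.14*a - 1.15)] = (-61.66415*a^2 - 90.05834*a + 6.67*(4.3*a + 3.14)*(8.6*a + 6.28) - 32.98315)/(2.15*a^2 + 3.14*a + 1.15)^3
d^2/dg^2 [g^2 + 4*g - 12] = 2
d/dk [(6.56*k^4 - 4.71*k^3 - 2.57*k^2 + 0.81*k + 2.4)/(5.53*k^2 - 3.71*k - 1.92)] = (72.5536*k^5 - 99.0591*k^4 - 15.4326*k^3 + 32.185*k^2 - 16.6752*k + 7.3488)/(30.5809*k^4 - 41.0326*k^3 - 7.4711*k^2 + 14.2464*k + 3.6864)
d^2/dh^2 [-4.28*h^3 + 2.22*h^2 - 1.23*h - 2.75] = 4.44 - 25.68*h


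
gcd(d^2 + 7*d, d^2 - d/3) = d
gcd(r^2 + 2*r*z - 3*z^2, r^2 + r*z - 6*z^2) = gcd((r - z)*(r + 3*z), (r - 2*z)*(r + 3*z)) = r + 3*z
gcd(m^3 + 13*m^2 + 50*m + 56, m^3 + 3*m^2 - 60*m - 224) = m^2 + 11*m + 28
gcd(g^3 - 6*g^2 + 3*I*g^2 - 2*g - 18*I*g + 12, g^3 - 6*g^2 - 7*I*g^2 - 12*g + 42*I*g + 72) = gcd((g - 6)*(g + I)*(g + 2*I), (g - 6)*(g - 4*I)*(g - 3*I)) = g - 6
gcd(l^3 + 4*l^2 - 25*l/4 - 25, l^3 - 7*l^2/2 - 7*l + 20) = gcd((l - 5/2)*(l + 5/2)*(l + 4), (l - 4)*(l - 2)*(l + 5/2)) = l + 5/2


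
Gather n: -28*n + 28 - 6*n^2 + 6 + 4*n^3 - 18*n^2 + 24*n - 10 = 4*n^3 - 24*n^2 - 4*n + 24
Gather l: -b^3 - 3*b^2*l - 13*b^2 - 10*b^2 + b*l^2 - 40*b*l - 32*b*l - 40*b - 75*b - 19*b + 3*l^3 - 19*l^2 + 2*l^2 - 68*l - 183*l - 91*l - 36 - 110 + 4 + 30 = -b^3 - 23*b^2 - 134*b + 3*l^3 + l^2*(b - 17) + l*(-3*b^2 - 72*b - 342) - 112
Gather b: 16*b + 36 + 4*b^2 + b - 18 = 4*b^2 + 17*b + 18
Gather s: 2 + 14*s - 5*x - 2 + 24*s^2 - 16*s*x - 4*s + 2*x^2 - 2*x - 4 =24*s^2 + s*(10 - 16*x) + 2*x^2 - 7*x - 4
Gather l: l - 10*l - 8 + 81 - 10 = 63 - 9*l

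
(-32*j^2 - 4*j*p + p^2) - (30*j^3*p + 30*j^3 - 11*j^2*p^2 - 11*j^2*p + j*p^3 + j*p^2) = -30*j^3*p - 30*j^3 + 11*j^2*p^2 + 11*j^2*p - 32*j^2 - j*p^3 - j*p^2 - 4*j*p + p^2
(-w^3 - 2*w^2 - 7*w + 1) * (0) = 0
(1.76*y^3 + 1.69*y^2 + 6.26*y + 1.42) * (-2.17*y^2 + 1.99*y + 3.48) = -3.8192*y^5 - 0.164899999999999*y^4 - 4.0963*y^3 + 15.2572*y^2 + 24.6106*y + 4.9416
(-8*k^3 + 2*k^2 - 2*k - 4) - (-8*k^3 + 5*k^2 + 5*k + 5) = -3*k^2 - 7*k - 9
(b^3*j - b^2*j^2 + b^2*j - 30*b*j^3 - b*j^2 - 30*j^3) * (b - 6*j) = b^4*j - 7*b^3*j^2 + b^3*j - 24*b^2*j^3 - 7*b^2*j^2 + 180*b*j^4 - 24*b*j^3 + 180*j^4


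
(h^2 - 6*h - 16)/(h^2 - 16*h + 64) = (h + 2)/(h - 8)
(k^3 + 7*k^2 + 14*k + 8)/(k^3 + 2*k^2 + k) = (k^2 + 6*k + 8)/(k*(k + 1))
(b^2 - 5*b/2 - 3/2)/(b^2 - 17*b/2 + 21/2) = (2*b^2 - 5*b - 3)/(2*b^2 - 17*b + 21)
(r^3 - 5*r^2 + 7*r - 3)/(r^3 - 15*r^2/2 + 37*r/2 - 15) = 2*(r^2 - 2*r + 1)/(2*r^2 - 9*r + 10)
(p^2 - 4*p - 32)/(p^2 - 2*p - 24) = (p - 8)/(p - 6)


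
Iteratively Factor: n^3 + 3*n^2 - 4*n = (n + 4)*(n^2 - n) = n*(n + 4)*(n - 1)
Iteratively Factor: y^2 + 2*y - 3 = (y + 3)*(y - 1)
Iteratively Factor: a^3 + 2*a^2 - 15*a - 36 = (a - 4)*(a^2 + 6*a + 9) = (a - 4)*(a + 3)*(a + 3)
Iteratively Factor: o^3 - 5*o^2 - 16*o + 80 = (o + 4)*(o^2 - 9*o + 20) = (o - 4)*(o + 4)*(o - 5)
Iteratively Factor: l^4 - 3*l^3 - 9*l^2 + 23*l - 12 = (l - 1)*(l^3 - 2*l^2 - 11*l + 12) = (l - 1)*(l + 3)*(l^2 - 5*l + 4) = (l - 1)^2*(l + 3)*(l - 4)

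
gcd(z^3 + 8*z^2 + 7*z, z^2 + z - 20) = 1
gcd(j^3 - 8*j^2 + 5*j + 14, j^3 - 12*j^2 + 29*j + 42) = j^2 - 6*j - 7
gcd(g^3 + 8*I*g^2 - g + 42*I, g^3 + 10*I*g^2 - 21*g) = g^2 + 10*I*g - 21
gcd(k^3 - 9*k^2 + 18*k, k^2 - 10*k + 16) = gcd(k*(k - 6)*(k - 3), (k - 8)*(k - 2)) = 1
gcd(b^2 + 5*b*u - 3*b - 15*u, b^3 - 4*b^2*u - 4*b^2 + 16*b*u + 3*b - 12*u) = b - 3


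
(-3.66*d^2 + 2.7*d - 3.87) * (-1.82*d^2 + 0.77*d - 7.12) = 6.6612*d^4 - 7.7322*d^3 + 35.1816*d^2 - 22.2039*d + 27.5544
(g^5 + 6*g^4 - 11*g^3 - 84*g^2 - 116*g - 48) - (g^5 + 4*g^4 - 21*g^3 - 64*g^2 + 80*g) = 2*g^4 + 10*g^3 - 20*g^2 - 196*g - 48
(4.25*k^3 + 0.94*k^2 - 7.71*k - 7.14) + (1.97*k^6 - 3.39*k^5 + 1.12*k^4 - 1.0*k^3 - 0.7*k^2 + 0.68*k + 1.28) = 1.97*k^6 - 3.39*k^5 + 1.12*k^4 + 3.25*k^3 + 0.24*k^2 - 7.03*k - 5.86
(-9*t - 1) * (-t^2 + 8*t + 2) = 9*t^3 - 71*t^2 - 26*t - 2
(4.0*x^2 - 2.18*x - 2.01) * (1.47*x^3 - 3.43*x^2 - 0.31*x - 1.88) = 5.88*x^5 - 16.9246*x^4 + 3.2827*x^3 + 0.0500999999999999*x^2 + 4.7215*x + 3.7788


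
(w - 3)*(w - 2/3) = w^2 - 11*w/3 + 2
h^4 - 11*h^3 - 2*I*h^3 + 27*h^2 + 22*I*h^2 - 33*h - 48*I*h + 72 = (h - 8)*(h - 3)*(h - 3*I)*(h + I)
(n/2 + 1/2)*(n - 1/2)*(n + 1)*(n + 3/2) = n^4/2 + 3*n^3/2 + 9*n^2/8 - n/4 - 3/8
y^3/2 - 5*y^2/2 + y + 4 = (y/2 + 1/2)*(y - 4)*(y - 2)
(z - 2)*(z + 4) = z^2 + 2*z - 8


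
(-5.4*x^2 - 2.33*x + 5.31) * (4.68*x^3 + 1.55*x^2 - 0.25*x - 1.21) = -25.272*x^5 - 19.2744*x^4 + 22.5893*x^3 + 15.347*x^2 + 1.4918*x - 6.4251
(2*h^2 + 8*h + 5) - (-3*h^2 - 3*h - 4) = 5*h^2 + 11*h + 9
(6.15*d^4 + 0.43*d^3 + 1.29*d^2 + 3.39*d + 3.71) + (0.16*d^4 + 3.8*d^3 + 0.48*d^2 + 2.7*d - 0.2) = 6.31*d^4 + 4.23*d^3 + 1.77*d^2 + 6.09*d + 3.51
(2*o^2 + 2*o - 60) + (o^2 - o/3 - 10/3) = 3*o^2 + 5*o/3 - 190/3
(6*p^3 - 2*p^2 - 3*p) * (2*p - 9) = 12*p^4 - 58*p^3 + 12*p^2 + 27*p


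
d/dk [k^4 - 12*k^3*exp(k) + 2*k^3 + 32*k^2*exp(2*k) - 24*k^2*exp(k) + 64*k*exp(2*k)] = -12*k^3*exp(k) + 4*k^3 + 64*k^2*exp(2*k) - 60*k^2*exp(k) + 6*k^2 + 192*k*exp(2*k) - 48*k*exp(k) + 64*exp(2*k)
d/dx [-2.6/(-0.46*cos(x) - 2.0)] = 1.196*sin(x)/(0.46*cos(x) + 2.0)^2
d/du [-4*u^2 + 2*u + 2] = 2 - 8*u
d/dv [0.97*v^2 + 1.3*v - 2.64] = 1.94*v + 1.3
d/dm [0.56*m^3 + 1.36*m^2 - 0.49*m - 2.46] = 1.68*m^2 + 2.72*m - 0.49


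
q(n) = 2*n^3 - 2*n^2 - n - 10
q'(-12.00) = 911.00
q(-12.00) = -3742.00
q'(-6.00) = 239.00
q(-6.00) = -508.00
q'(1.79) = 11.06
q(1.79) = -6.73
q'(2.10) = 17.06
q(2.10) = -2.40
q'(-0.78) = 5.77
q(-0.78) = -11.39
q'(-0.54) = 2.91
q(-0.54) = -10.36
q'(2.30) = 21.54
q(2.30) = 1.45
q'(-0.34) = 1.05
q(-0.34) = -9.97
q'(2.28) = 21.07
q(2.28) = 1.03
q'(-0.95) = 8.22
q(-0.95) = -12.57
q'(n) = 6*n^2 - 4*n - 1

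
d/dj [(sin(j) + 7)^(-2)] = -2*cos(j)/(sin(j) + 7)^3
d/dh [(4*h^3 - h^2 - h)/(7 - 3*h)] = (-24*h^3 + 87*h^2 - 14*h - 7)/(9*h^2 - 42*h + 49)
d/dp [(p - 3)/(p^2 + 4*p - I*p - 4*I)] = (p^2 + 4*p - I*p - (p - 3)*(2*p + 4 - I) - 4*I)/(p^2 + 4*p - I*p - 4*I)^2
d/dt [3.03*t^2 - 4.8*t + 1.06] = 6.06*t - 4.8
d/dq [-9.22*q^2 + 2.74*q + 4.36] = 2.74 - 18.44*q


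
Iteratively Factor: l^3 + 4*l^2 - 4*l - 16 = (l + 2)*(l^2 + 2*l - 8) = (l - 2)*(l + 2)*(l + 4)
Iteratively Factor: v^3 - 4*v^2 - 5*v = (v - 5)*(v^2 + v) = v*(v - 5)*(v + 1)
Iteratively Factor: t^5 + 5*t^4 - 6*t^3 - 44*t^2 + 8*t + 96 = (t + 2)*(t^4 + 3*t^3 - 12*t^2 - 20*t + 48) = (t - 2)*(t + 2)*(t^3 + 5*t^2 - 2*t - 24) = (t - 2)*(t + 2)*(t + 3)*(t^2 + 2*t - 8) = (t - 2)*(t + 2)*(t + 3)*(t + 4)*(t - 2)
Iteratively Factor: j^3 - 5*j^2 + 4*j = (j - 4)*(j^2 - j) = (j - 4)*(j - 1)*(j)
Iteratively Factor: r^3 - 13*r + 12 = (r + 4)*(r^2 - 4*r + 3) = (r - 1)*(r + 4)*(r - 3)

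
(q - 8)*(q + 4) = q^2 - 4*q - 32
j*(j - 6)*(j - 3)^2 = j^4 - 12*j^3 + 45*j^2 - 54*j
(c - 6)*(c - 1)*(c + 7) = c^3 - 43*c + 42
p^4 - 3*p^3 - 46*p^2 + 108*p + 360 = (p - 6)*(p - 5)*(p + 2)*(p + 6)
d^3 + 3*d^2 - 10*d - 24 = (d - 3)*(d + 2)*(d + 4)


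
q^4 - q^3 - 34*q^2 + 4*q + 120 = (q - 6)*(q - 2)*(q + 2)*(q + 5)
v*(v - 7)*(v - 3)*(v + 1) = v^4 - 9*v^3 + 11*v^2 + 21*v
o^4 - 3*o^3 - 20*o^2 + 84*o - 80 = (o - 4)*(o - 2)^2*(o + 5)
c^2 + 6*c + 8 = (c + 2)*(c + 4)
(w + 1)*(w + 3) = w^2 + 4*w + 3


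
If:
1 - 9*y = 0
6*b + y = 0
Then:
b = -1/54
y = 1/9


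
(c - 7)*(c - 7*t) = c^2 - 7*c*t - 7*c + 49*t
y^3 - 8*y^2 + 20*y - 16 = (y - 4)*(y - 2)^2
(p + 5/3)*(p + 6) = p^2 + 23*p/3 + 10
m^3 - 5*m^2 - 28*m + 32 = (m - 8)*(m - 1)*(m + 4)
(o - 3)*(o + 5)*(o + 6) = o^3 + 8*o^2 - 3*o - 90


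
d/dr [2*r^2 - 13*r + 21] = 4*r - 13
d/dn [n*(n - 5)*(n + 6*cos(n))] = -n*(n - 5)*(6*sin(n) - 1) + n*(n + 6*cos(n)) + (n - 5)*(n + 6*cos(n))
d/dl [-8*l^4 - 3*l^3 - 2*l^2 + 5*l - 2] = -32*l^3 - 9*l^2 - 4*l + 5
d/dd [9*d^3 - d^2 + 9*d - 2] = 27*d^2 - 2*d + 9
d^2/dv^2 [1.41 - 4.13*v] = 0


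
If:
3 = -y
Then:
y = -3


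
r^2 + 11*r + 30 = (r + 5)*(r + 6)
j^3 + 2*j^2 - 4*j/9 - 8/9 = (j - 2/3)*(j + 2/3)*(j + 2)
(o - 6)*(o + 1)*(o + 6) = o^3 + o^2 - 36*o - 36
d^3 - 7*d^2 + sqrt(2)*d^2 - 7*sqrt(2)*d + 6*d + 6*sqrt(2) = (d - 6)*(d - 1)*(d + sqrt(2))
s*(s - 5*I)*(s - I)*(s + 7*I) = s^4 + I*s^3 + 37*s^2 - 35*I*s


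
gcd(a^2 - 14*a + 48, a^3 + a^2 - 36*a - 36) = a - 6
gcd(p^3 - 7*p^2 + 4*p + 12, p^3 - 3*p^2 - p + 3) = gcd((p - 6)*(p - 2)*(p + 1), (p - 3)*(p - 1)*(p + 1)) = p + 1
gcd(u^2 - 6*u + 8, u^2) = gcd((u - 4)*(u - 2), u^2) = 1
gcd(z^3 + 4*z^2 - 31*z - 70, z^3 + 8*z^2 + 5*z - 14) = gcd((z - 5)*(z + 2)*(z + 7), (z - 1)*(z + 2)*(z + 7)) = z^2 + 9*z + 14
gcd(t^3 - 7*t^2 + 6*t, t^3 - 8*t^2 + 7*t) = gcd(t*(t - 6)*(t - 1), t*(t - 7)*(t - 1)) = t^2 - t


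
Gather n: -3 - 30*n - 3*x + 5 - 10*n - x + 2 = -40*n - 4*x + 4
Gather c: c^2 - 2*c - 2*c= c^2 - 4*c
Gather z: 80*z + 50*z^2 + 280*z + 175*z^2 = 225*z^2 + 360*z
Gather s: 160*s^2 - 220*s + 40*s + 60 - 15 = 160*s^2 - 180*s + 45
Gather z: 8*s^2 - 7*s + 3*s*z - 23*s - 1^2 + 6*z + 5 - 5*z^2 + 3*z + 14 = 8*s^2 - 30*s - 5*z^2 + z*(3*s + 9) + 18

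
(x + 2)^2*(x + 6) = x^3 + 10*x^2 + 28*x + 24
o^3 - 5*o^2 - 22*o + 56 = (o - 7)*(o - 2)*(o + 4)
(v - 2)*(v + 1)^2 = v^3 - 3*v - 2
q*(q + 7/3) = q^2 + 7*q/3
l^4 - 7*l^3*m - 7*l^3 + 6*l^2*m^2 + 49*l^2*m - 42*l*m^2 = l*(l - 7)*(l - 6*m)*(l - m)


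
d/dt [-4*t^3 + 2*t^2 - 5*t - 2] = -12*t^2 + 4*t - 5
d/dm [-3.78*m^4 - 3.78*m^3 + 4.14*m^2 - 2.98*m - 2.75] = -15.12*m^3 - 11.34*m^2 + 8.28*m - 2.98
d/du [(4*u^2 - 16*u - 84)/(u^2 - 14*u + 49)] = -40/(u^2 - 14*u + 49)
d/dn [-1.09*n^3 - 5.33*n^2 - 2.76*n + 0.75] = -3.27*n^2 - 10.66*n - 2.76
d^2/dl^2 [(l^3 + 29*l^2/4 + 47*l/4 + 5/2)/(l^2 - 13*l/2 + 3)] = 10*(157*l^3 - 186*l^2 - 204*l + 628)/(8*l^6 - 156*l^5 + 1086*l^4 - 3133*l^3 + 3258*l^2 - 1404*l + 216)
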